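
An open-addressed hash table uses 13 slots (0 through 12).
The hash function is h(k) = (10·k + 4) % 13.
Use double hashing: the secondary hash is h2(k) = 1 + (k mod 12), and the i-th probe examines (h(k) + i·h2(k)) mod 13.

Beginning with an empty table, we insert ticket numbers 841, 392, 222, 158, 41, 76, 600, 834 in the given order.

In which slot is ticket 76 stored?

2

Insert 841: h=3, slot 3 empty → index 3.
Insert 392: h=11, slot 11 empty → index 11.
Insert 222: h=1, slot 1 empty → index 1.
Insert 158: h=11, h2=3, slots 11,1 occupied → index 4.
Insert 41: h=11, h2=6, slots 11,4 occupied → index 10.
Insert 76: h=10, h2=5, slot 10 occupied → index 2.
Insert 600: h=11, h2=1, slot 11 occupied → index 12.
Insert 834: h=11, h2=7, slot 11 occupied → index 5.
Table: [., 222, 76, 841, 158, 834, ., ., ., ., 41, 392, 600]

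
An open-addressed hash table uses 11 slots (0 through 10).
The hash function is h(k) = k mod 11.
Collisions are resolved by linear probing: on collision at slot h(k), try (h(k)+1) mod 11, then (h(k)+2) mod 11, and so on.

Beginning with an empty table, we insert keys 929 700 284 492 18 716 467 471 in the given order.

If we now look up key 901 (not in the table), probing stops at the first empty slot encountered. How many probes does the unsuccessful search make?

929: h=5 -> slot 5
700: h=7 -> slot 7
284: h=9 -> slot 9
492: h=8 -> slot 8
18: h=7, probe 7,8,9,10 -> slot 10
716: h=1 -> slot 1
467: h=5, probe 5,6 -> slot 6
471: h=9, probe 9,10,0 -> slot 0
Table: [471, 716, ., ., ., 929, 467, 700, 492, 284, 18]
Lookup 901: h=10, probe 10,0,1,2 → slot 2 empty, not found.

4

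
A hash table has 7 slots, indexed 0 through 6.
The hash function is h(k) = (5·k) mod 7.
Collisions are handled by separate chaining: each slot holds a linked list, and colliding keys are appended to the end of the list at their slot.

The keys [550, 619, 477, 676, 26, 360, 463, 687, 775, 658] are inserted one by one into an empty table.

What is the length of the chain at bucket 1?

Insert 550: h=6, bucket 6 empty -> new chain.
Insert 619: h=1, bucket 1 empty -> new chain.
Insert 477: h=5, bucket 5 empty -> new chain.
Insert 676: h=6, bucket 6 nonempty -> append to chain.
Insert 26: h=4, bucket 4 empty -> new chain.
Insert 360: h=1, bucket 1 nonempty -> append to chain.
Insert 463: h=5, bucket 5 nonempty -> append to chain.
Insert 687: h=5, bucket 5 nonempty -> append to chain.
Insert 775: h=4, bucket 4 nonempty -> append to chain.
Insert 658: h=0, bucket 0 empty -> new chain.
Final buckets:
0: 658
1: 619 -> 360
2: .
3: .
4: 26 -> 775
5: 477 -> 463 -> 687
6: 550 -> 676

2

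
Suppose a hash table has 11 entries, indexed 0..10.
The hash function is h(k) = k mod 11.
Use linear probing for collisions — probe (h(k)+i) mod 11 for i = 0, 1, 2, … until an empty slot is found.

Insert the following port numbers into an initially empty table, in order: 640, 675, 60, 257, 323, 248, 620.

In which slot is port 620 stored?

Insert 640: h=2, slot 2 empty => index 2.
Insert 675: h=4, slot 4 empty => index 4.
Insert 60: h=5, slot 5 empty => index 5.
Insert 257: h=4, slots 4,5 occupied => index 6.
Insert 323: h=4, slots 4,5,6 occupied => index 7.
Insert 248: h=6, slots 6,7 occupied => index 8.
Insert 620: h=4, slots 4,5,6,7,8 occupied => index 9.
Table: [∅, ∅, 640, ∅, 675, 60, 257, 323, 248, 620, ∅]

9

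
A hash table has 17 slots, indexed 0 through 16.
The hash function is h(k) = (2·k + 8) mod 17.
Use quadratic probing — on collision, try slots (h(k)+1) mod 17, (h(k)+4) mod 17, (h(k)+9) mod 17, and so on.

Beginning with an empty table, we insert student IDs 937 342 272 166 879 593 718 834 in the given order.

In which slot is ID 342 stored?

13

Insert 937: h=12, slot 12 empty → index 12.
Insert 342: h=12, slot 12 occupied → index 13.
Insert 272: h=8, slot 8 empty → index 8.
Insert 166: h=0, slot 0 empty → index 0.
Insert 879: h=15, slot 15 empty → index 15.
Insert 593: h=4, slot 4 empty → index 4.
Insert 718: h=16, slot 16 empty → index 16.
Insert 834: h=10, slot 10 empty → index 10.
Table: [166, ∅, ∅, ∅, 593, ∅, ∅, ∅, 272, ∅, 834, ∅, 937, 342, ∅, 879, 718]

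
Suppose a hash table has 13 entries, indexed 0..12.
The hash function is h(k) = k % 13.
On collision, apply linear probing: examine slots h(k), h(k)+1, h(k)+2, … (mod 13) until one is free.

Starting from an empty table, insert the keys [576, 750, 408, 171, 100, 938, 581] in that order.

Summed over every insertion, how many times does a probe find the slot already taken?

4

576 hashes to 4; slot 4 is free => place at 4.
750 hashes to 9; slot 9 is free => place at 9.
408 hashes to 5; slot 5 is free => place at 5.
171 hashes to 2; slot 2 is free => place at 2.
100 hashes to 9; 9 taken => place at 10.
938 hashes to 2; 2 taken => place at 3.
581 hashes to 9; 9,10 taken => place at 11.
Table: [., ., 171, 938, 576, 408, ., ., ., 750, 100, 581, .]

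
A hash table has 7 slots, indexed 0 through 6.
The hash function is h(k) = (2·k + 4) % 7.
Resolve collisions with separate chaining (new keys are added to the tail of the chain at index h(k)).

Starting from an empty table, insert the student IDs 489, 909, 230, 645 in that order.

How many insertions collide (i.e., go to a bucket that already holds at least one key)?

Insert 489: h=2, bucket 2 empty → new chain.
Insert 909: h=2, bucket 2 nonempty → append to chain.
Insert 230: h=2, bucket 2 nonempty → append to chain.
Insert 645: h=6, bucket 6 empty → new chain.
Final buckets:
0: -
1: -
2: 489 -> 909 -> 230
3: -
4: -
5: -
6: 645

2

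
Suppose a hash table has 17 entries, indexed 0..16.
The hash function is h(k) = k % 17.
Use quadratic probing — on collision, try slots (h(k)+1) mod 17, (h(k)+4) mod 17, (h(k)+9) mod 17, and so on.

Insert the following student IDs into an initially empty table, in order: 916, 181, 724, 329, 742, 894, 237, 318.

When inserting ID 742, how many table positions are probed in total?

2

916 hashes to 15; slot 15 is free => place at 15.
181 hashes to 11; slot 11 is free => place at 11.
724 hashes to 10; slot 10 is free => place at 10.
329 hashes to 6; slot 6 is free => place at 6.
742 hashes to 11; 11 taken => place at 12.
894 hashes to 10; 10,11 taken => place at 14.
237 hashes to 16; slot 16 is free => place at 16.
318 hashes to 12; 12 taken => place at 13.
Table: [_, _, _, _, _, _, 329, _, _, _, 724, 181, 742, 318, 894, 916, 237]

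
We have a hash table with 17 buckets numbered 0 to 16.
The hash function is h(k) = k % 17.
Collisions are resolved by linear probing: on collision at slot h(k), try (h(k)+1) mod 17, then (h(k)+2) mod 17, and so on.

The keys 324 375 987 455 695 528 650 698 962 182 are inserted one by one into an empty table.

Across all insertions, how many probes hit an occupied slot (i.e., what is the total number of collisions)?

12

324: h=1 -> slot 1
375: h=1, probe 1,2 -> slot 2
987: h=1, probe 1,2,3 -> slot 3
455: h=13 -> slot 13
695: h=15 -> slot 15
528: h=1, probe 1,2,3,4 -> slot 4
650: h=4, probe 4,5 -> slot 5
698: h=1, probe 1,2,3,4,5,6 -> slot 6
962: h=10 -> slot 10
182: h=12 -> slot 12
Table: [_, 324, 375, 987, 528, 650, 698, _, _, _, 962, _, 182, 455, _, 695, _]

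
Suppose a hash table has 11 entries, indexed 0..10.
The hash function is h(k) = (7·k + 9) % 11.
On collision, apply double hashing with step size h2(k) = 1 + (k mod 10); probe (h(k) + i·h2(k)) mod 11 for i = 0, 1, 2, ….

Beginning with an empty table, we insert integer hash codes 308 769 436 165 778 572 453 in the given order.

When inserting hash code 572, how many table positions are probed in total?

308 hashes to 9; slot 9 is free => place at 9.
769 hashes to 2; slot 2 is free => place at 2.
436 hashes to 3; slot 3 is free => place at 3.
165 hashes to 9, h2=6; 9 taken => place at 4.
778 hashes to 10; slot 10 is free => place at 10.
572 hashes to 9, h2=3; 9 taken => place at 1.
453 hashes to 1, h2=4; 1 taken => place at 5.
Table: [_, 572, 769, 436, 165, 453, _, _, _, 308, 778]

2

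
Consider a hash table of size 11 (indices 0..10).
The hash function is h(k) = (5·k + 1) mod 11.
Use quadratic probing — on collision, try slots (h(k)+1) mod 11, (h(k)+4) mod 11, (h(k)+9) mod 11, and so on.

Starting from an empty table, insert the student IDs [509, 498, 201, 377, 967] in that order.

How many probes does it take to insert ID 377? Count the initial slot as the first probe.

4

Insert 509: h=5, slot 5 empty -> index 5.
Insert 498: h=5, slot 5 occupied -> index 6.
Insert 201: h=5, slots 5,6 occupied -> index 9.
Insert 377: h=5, slots 5,6,9 occupied -> index 3.
Insert 967: h=7, slot 7 empty -> index 7.
Table: [_, _, _, 377, _, 509, 498, 967, _, 201, _]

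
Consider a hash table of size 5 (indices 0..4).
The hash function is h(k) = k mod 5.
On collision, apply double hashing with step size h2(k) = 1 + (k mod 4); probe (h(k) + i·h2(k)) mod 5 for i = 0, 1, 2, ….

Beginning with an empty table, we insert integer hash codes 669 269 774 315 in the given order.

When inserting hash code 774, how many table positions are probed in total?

669 hashes to 4; slot 4 is free => place at 4.
269 hashes to 4, h2=2; 4 taken => place at 1.
774 hashes to 4, h2=3; 4 taken => place at 2.
315 hashes to 0; slot 0 is free => place at 0.
Table: [315, 269, 774, -, 669]

2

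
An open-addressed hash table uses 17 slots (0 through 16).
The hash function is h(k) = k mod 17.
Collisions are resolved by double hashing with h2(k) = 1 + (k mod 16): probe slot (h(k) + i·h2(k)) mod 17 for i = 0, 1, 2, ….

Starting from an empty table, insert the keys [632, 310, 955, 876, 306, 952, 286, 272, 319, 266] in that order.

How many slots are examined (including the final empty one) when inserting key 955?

632 hashes to 3; slot 3 is free => place at 3.
310 hashes to 4; slot 4 is free => place at 4.
955 hashes to 3, h2=12; 3 taken => place at 15.
876 hashes to 9; slot 9 is free => place at 9.
306 hashes to 0; slot 0 is free => place at 0.
952 hashes to 0, h2=9; 0,9 taken => place at 1.
286 hashes to 14; slot 14 is free => place at 14.
272 hashes to 0, h2=1; 0,1 taken => place at 2.
319 hashes to 13; slot 13 is free => place at 13.
266 hashes to 11; slot 11 is free => place at 11.
Table: [306, 952, 272, 632, 310, —, —, —, —, 876, —, 266, —, 319, 286, 955, —]

2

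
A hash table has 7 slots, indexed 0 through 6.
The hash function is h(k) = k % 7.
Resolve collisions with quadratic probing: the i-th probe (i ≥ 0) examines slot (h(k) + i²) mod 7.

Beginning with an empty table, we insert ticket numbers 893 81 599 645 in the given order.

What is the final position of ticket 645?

Insert 893: h=4, slot 4 empty → index 4.
Insert 81: h=4, slot 4 occupied → index 5.
Insert 599: h=4, slots 4,5 occupied → index 1.
Insert 645: h=1, slot 1 occupied → index 2.
Table: [-, 599, 645, -, 893, 81, -]

2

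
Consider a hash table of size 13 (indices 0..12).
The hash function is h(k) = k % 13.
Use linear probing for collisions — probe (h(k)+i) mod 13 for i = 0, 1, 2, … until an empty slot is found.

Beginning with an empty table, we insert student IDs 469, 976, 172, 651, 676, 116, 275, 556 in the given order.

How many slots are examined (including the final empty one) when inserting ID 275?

Insert 469: h=1, slot 1 empty -> index 1.
Insert 976: h=1, slot 1 occupied -> index 2.
Insert 172: h=3, slot 3 empty -> index 3.
Insert 651: h=1, slots 1,2,3 occupied -> index 4.
Insert 676: h=0, slot 0 empty -> index 0.
Insert 116: h=12, slot 12 empty -> index 12.
Insert 275: h=2, slots 2,3,4 occupied -> index 5.
Insert 556: h=10, slot 10 empty -> index 10.
Table: [676, 469, 976, 172, 651, 275, ∅, ∅, ∅, ∅, 556, ∅, 116]

4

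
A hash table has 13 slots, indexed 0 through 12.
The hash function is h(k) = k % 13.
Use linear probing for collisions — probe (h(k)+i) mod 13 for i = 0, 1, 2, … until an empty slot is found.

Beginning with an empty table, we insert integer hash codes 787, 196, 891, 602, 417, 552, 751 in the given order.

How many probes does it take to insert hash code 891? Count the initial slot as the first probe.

2

Insert 787: h=7, slot 7 empty → index 7.
Insert 196: h=1, slot 1 empty → index 1.
Insert 891: h=7, slot 7 occupied → index 8.
Insert 602: h=4, slot 4 empty → index 4.
Insert 417: h=1, slot 1 occupied → index 2.
Insert 552: h=6, slot 6 empty → index 6.
Insert 751: h=10, slot 10 empty → index 10.
Table: [∅, 196, 417, ∅, 602, ∅, 552, 787, 891, ∅, 751, ∅, ∅]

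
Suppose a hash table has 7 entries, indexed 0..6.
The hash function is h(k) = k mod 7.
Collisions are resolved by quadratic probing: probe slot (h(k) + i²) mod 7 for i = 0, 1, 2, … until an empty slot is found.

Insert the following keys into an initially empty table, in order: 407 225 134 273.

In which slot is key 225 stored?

2

407 hashes to 1; slot 1 is free -> place at 1.
225 hashes to 1; 1 taken -> place at 2.
134 hashes to 1; 1,2 taken -> place at 5.
273 hashes to 0; slot 0 is free -> place at 0.
Table: [273, 407, 225, _, _, 134, _]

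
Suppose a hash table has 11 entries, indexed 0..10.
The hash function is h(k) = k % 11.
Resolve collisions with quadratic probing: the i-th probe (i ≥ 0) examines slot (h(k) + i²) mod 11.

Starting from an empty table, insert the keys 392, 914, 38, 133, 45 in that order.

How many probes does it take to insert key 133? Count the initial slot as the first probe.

2

392: h=7 -> slot 7
914: h=1 -> slot 1
38: h=5 -> slot 5
133: h=1, probe 1,2 -> slot 2
45: h=1, probe 1,2,5,10 -> slot 10
Table: [., 914, 133, ., ., 38, ., 392, ., ., 45]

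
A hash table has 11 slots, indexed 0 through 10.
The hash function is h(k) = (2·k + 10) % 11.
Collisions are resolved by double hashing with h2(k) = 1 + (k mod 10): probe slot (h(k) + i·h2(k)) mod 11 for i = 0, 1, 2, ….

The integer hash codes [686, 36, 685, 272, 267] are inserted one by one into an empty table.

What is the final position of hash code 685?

0

686: h=7 => slot 7
36: h=5 => slot 5
685: h=5, h2=6, probe 5,0 => slot 0
272: h=4 => slot 4
267: h=5, h2=8, probe 5,2 => slot 2
Table: [685, ∅, 267, ∅, 272, 36, ∅, 686, ∅, ∅, ∅]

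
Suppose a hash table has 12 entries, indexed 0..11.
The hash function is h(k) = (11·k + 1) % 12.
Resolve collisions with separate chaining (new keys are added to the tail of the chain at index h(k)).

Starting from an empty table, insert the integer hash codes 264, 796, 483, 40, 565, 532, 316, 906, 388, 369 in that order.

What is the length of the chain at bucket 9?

264 → bucket 1
796 → bucket 9
483 → bucket 10
40 → bucket 9 (collision)
565 → bucket 0
532 → bucket 9 (collision)
316 → bucket 9 (collision)
906 → bucket 7
388 → bucket 9 (collision)
369 → bucket 4
Final buckets:
0: 565
1: 264
2: ∅
3: ∅
4: 369
5: ∅
6: ∅
7: 906
8: ∅
9: 796 -> 40 -> 532 -> 316 -> 388
10: 483
11: ∅

5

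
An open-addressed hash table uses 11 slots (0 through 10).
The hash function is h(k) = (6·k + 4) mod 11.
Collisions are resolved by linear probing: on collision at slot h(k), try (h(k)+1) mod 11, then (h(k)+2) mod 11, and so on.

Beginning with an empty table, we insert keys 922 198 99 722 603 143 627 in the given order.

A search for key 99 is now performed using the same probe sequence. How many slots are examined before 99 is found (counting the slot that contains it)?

2

Insert 922: h=3, slot 3 empty -> index 3.
Insert 198: h=4, slot 4 empty -> index 4.
Insert 99: h=4, slot 4 occupied -> index 5.
Insert 722: h=2, slot 2 empty -> index 2.
Insert 603: h=3, slots 3,4,5 occupied -> index 6.
Insert 143: h=4, slots 4,5,6 occupied -> index 7.
Insert 627: h=4, slots 4,5,6,7 occupied -> index 8.
Table: [∅, ∅, 722, 922, 198, 99, 603, 143, 627, ∅, ∅]
Lookup 99: h=4, probe 4,5 → found at 5.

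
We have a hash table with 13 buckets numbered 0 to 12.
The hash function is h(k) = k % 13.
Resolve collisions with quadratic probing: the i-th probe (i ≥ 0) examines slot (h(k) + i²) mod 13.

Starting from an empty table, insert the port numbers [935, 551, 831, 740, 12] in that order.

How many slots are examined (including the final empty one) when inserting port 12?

935 hashes to 12; slot 12 is free → place at 12.
551 hashes to 5; slot 5 is free → place at 5.
831 hashes to 12; 12 taken → place at 0.
740 hashes to 12; 12,0 taken → place at 3.
12 hashes to 12; 12,0,3 taken → place at 8.
Table: [831, ∅, ∅, 740, ∅, 551, ∅, ∅, 12, ∅, ∅, ∅, 935]

4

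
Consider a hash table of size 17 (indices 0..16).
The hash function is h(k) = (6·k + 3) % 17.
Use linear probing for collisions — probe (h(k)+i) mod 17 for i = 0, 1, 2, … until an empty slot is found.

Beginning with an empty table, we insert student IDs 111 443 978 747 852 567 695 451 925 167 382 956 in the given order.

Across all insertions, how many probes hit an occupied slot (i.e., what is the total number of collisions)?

7

Insert 111: h=6, slot 6 empty → index 6.
Insert 443: h=9, slot 9 empty → index 9.
Insert 978: h=6, slot 6 occupied → index 7.
Insert 747: h=14, slot 14 empty → index 14.
Insert 852: h=15, slot 15 empty → index 15.
Insert 567: h=5, slot 5 empty → index 5.
Insert 695: h=8, slot 8 empty → index 8.
Insert 451: h=6, slots 6,7,8,9 occupied → index 10.
Insert 925: h=11, slot 11 empty → index 11.
Insert 167: h=2, slot 2 empty → index 2.
Insert 382: h=0, slot 0 empty → index 0.
Insert 956: h=10, slots 10,11 occupied → index 12.
Table: [382, —, 167, —, —, 567, 111, 978, 695, 443, 451, 925, 956, —, 747, 852, —]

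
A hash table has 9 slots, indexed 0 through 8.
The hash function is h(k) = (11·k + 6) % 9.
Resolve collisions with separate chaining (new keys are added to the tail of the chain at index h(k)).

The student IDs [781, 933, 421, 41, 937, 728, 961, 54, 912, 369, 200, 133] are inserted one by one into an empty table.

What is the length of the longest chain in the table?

781 -> bucket 2
933 -> bucket 0
421 -> bucket 2 (collision)
41 -> bucket 7
937 -> bucket 8
728 -> bucket 4
961 -> bucket 2 (collision)
54 -> bucket 6
912 -> bucket 3
369 -> bucket 6 (collision)
200 -> bucket 1
133 -> bucket 2 (collision)
Final buckets:
0: 933
1: 200
2: 781 -> 421 -> 961 -> 133
3: 912
4: 728
5: -
6: 54 -> 369
7: 41
8: 937

4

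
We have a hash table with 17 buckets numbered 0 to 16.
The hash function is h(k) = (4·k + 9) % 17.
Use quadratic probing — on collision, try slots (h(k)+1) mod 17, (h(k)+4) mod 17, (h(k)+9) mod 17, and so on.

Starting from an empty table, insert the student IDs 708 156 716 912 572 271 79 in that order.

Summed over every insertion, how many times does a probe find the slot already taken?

6

708: h=2 -> slot 2
156: h=4 -> slot 4
716: h=0 -> slot 0
912: h=2, probe 2,3 -> slot 3
572: h=2, probe 2,3,6 -> slot 6
271: h=5 -> slot 5
79: h=2, probe 2,3,6,11 -> slot 11
Table: [716, ∅, 708, 912, 156, 271, 572, ∅, ∅, ∅, ∅, 79, ∅, ∅, ∅, ∅, ∅]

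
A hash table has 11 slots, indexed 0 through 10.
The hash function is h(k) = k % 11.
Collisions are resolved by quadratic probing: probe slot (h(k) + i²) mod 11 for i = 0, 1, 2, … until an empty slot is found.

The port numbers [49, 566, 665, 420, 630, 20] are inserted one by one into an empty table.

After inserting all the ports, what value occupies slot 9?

665

Insert 49: h=5, slot 5 empty => index 5.
Insert 566: h=5, slot 5 occupied => index 6.
Insert 665: h=5, slots 5,6 occupied => index 9.
Insert 420: h=2, slot 2 empty => index 2.
Insert 630: h=3, slot 3 empty => index 3.
Insert 20: h=9, slot 9 occupied => index 10.
Table: [—, —, 420, 630, —, 49, 566, —, —, 665, 20]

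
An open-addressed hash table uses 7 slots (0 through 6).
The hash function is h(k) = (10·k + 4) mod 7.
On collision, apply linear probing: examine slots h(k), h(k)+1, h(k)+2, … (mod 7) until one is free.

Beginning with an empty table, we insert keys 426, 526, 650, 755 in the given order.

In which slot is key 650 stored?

426 hashes to 1; slot 1 is free -> place at 1.
526 hashes to 0; slot 0 is free -> place at 0.
650 hashes to 1; 1 taken -> place at 2.
755 hashes to 1; 1,2 taken -> place at 3.
Table: [526, 426, 650, 755, ., ., .]

2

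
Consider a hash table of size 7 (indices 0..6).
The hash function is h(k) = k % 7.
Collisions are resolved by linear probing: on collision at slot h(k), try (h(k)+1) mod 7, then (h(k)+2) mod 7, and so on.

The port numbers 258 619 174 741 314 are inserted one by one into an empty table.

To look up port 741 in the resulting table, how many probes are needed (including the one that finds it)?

258 hashes to 6; slot 6 is free → place at 6.
619 hashes to 3; slot 3 is free → place at 3.
174 hashes to 6; 6 taken → place at 0.
741 hashes to 6; 6,0 taken → place at 1.
314 hashes to 6; 6,0,1 taken → place at 2.
Table: [174, 741, 314, 619, —, —, 258]
Lookup 741: h=6, probe 6,0,1 → found at 1.

3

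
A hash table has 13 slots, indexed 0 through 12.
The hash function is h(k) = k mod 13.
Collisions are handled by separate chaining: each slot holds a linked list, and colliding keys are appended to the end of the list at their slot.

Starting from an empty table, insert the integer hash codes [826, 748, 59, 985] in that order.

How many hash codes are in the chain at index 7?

826 -> bucket 7
748 -> bucket 7 (collision)
59 -> bucket 7 (collision)
985 -> bucket 10
Final buckets:
0: .
1: .
2: .
3: .
4: .
5: .
6: .
7: 826 -> 748 -> 59
8: .
9: .
10: 985
11: .
12: .

3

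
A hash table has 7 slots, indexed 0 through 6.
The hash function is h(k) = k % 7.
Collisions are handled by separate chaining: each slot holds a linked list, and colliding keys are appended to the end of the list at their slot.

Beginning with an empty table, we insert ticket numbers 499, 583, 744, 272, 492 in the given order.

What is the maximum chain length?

4

499 → bucket 2
583 → bucket 2 (collision)
744 → bucket 2 (collision)
272 → bucket 6
492 → bucket 2 (collision)
Final buckets:
0: —
1: —
2: 499 -> 583 -> 744 -> 492
3: —
4: —
5: —
6: 272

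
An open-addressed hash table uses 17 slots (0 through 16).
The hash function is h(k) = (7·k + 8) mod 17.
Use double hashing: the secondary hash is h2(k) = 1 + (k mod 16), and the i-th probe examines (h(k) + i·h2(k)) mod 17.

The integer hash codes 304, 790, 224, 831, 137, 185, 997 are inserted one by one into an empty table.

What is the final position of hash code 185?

4

Insert 304: h=11, slot 11 empty → index 11.
Insert 790: h=13, slot 13 empty → index 13.
Insert 224: h=12, slot 12 empty → index 12.
Insert 831: h=11, h2=16, slot 11 occupied → index 10.
Insert 137: h=15, slot 15 empty → index 15.
Insert 185: h=11, h2=10, slot 11 occupied → index 4.
Insert 997: h=0, slot 0 empty → index 0.
Table: [997, -, -, -, 185, -, -, -, -, -, 831, 304, 224, 790, -, 137, -]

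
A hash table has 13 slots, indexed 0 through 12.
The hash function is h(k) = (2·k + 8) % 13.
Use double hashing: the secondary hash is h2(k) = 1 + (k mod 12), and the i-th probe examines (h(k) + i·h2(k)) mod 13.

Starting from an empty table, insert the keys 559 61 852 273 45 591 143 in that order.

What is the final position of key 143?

6

Insert 559: h=8, slot 8 empty => index 8.
Insert 61: h=0, slot 0 empty => index 0.
Insert 852: h=9, slot 9 empty => index 9.
Insert 273: h=8, h2=10, slot 8 occupied => index 5.
Insert 45: h=7, slot 7 empty => index 7.
Insert 591: h=7, h2=4, slot 7 occupied => index 11.
Insert 143: h=8, h2=12, slots 8,7 occupied => index 6.
Table: [61, ∅, ∅, ∅, ∅, 273, 143, 45, 559, 852, ∅, 591, ∅]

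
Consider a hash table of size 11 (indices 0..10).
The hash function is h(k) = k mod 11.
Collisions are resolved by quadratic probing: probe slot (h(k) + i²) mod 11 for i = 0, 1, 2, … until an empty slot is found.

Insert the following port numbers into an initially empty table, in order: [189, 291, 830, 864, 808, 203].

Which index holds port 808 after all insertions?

189: h=2 => slot 2
291: h=5 => slot 5
830: h=5, probe 5,6 => slot 6
864: h=6, probe 6,7 => slot 7
808: h=5, probe 5,6,9 => slot 9
203: h=5, probe 5,6,9,3 => slot 3
Table: [—, —, 189, 203, —, 291, 830, 864, —, 808, —]

9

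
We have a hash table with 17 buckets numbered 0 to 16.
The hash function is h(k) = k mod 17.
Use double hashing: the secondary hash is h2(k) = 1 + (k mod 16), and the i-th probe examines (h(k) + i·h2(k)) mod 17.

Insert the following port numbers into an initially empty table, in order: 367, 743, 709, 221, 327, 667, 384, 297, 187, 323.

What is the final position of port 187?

7

Insert 367: h=10, slot 10 empty → index 10.
Insert 743: h=12, slot 12 empty → index 12.
Insert 709: h=12, h2=6, slot 12 occupied → index 1.
Insert 221: h=0, slot 0 empty → index 0.
Insert 327: h=4, slot 4 empty → index 4.
Insert 667: h=4, h2=12, slot 4 occupied → index 16.
Insert 384: h=10, h2=1, slot 10 occupied → index 11.
Insert 297: h=8, slot 8 empty → index 8.
Insert 187: h=0, h2=12, slots 0,12 occupied → index 7.
Insert 323: h=0, h2=4, slots 0,4,8,12,16 occupied → index 3.
Table: [221, 709, ∅, 323, 327, ∅, ∅, 187, 297, ∅, 367, 384, 743, ∅, ∅, ∅, 667]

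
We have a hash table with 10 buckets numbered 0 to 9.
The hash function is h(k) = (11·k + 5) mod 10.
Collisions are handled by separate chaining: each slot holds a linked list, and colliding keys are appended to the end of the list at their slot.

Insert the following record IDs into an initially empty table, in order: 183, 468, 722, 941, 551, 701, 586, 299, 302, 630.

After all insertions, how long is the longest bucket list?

183 → bucket 8
468 → bucket 3
722 → bucket 7
941 → bucket 6
551 → bucket 6 (collision)
701 → bucket 6 (collision)
586 → bucket 1
299 → bucket 4
302 → bucket 7 (collision)
630 → bucket 5
Final buckets:
0: _
1: 586
2: _
3: 468
4: 299
5: 630
6: 941 -> 551 -> 701
7: 722 -> 302
8: 183
9: _

3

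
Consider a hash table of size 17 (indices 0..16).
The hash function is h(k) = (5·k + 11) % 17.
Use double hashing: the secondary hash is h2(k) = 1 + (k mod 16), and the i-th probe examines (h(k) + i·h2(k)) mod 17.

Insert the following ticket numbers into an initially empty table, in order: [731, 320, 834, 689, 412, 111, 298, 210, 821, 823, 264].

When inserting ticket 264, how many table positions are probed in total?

Insert 731: h=11, slot 11 empty => index 11.
Insert 320: h=13, slot 13 empty => index 13.
Insert 834: h=16, slot 16 empty => index 16.
Insert 689: h=5, slot 5 empty => index 5.
Insert 412: h=14, slot 14 empty => index 14.
Insert 111: h=5, h2=16, slot 5 occupied => index 4.
Insert 298: h=5, h2=11, slots 5,16 occupied => index 10.
Insert 210: h=7, slot 7 empty => index 7.
Insert 821: h=2, slot 2 empty => index 2.
Insert 823: h=12, slot 12 empty => index 12.
Insert 264: h=5, h2=9, slots 5,14 occupied => index 6.
Table: [-, -, 821, -, 111, 689, 264, 210, -, -, 298, 731, 823, 320, 412, -, 834]

3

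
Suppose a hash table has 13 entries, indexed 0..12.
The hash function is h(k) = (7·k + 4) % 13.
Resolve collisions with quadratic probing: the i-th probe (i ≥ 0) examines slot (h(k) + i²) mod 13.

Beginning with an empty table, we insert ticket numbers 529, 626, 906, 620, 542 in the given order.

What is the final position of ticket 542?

11

Insert 529: h=2, slot 2 empty => index 2.
Insert 626: h=5, slot 5 empty => index 5.
Insert 906: h=2, slot 2 occupied => index 3.
Insert 620: h=2, slots 2,3 occupied => index 6.
Insert 542: h=2, slots 2,3,6 occupied => index 11.
Table: [., ., 529, 906, ., 626, 620, ., ., ., ., 542, .]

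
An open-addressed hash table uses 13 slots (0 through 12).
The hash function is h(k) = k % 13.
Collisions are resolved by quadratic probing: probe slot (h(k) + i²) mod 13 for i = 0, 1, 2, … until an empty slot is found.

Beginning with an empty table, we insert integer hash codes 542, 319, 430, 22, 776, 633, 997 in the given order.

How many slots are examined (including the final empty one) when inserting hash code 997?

5

542 hashes to 9; slot 9 is free -> place at 9.
319 hashes to 7; slot 7 is free -> place at 7.
430 hashes to 1; slot 1 is free -> place at 1.
22 hashes to 9; 9 taken -> place at 10.
776 hashes to 9; 9,10 taken -> place at 0.
633 hashes to 9; 9,10,0 taken -> place at 5.
997 hashes to 9; 9,10,0,5 taken -> place at 12.
Table: [776, 430, ∅, ∅, ∅, 633, ∅, 319, ∅, 542, 22, ∅, 997]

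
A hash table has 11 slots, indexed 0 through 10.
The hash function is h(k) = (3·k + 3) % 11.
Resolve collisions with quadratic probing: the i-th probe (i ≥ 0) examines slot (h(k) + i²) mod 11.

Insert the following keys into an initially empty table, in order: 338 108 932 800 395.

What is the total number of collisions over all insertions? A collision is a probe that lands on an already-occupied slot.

3

338: h=5 -> slot 5
108: h=8 -> slot 8
932: h=5, probe 5,6 -> slot 6
800: h=5, probe 5,6,9 -> slot 9
395: h=0 -> slot 0
Table: [395, -, -, -, -, 338, 932, -, 108, 800, -]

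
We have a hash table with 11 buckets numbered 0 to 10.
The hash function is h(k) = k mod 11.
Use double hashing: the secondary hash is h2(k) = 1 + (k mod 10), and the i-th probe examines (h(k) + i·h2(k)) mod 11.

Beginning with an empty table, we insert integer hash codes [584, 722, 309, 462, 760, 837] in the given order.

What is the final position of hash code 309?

Insert 584: h=1, slot 1 empty → index 1.
Insert 722: h=7, slot 7 empty → index 7.
Insert 309: h=1, h2=10, slot 1 occupied → index 0.
Insert 462: h=0, h2=3, slot 0 occupied → index 3.
Insert 760: h=1, h2=1, slot 1 occupied → index 2.
Insert 837: h=1, h2=8, slot 1 occupied → index 9.
Table: [309, 584, 760, 462, ∅, ∅, ∅, 722, ∅, 837, ∅]

0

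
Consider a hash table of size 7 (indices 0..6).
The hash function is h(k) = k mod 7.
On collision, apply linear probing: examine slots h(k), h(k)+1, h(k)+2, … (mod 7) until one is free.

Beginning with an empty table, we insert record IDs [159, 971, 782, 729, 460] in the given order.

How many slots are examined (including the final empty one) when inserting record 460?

159: h=5 → slot 5
971: h=5, probe 5,6 → slot 6
782: h=5, probe 5,6,0 → slot 0
729: h=1 → slot 1
460: h=5, probe 5,6,0,1,2 → slot 2
Table: [782, 729, 460, ., ., 159, 971]

5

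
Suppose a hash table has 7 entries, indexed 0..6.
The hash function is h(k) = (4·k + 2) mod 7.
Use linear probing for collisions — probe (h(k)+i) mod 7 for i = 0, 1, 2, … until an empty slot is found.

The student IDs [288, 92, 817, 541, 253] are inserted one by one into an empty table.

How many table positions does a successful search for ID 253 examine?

Insert 288: h=6, slot 6 empty → index 6.
Insert 92: h=6, slot 6 occupied → index 0.
Insert 817: h=1, slot 1 empty → index 1.
Insert 541: h=3, slot 3 empty → index 3.
Insert 253: h=6, slots 6,0,1 occupied → index 2.
Table: [92, 817, 253, 541, ., ., 288]
Lookup 253: h=6, probe 6,0,1,2 → found at 2.

4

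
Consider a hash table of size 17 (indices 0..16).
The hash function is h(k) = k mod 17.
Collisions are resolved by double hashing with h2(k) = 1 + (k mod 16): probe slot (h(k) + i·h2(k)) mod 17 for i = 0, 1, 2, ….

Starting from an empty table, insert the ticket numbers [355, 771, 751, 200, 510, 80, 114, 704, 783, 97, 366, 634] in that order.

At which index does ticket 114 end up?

1

Insert 355: h=15, slot 15 empty -> index 15.
Insert 771: h=6, slot 6 empty -> index 6.
Insert 751: h=3, slot 3 empty -> index 3.
Insert 200: h=13, slot 13 empty -> index 13.
Insert 510: h=0, slot 0 empty -> index 0.
Insert 80: h=12, slot 12 empty -> index 12.
Insert 114: h=12, h2=3, slots 12,15 occupied -> index 1.
Insert 704: h=7, slot 7 empty -> index 7.
Insert 783: h=1, h2=16, slots 1,0 occupied -> index 16.
Insert 97: h=12, h2=2, slot 12 occupied -> index 14.
Insert 366: h=9, slot 9 empty -> index 9.
Insert 634: h=5, slot 5 empty -> index 5.
Table: [510, 114, —, 751, —, 634, 771, 704, —, 366, —, —, 80, 200, 97, 355, 783]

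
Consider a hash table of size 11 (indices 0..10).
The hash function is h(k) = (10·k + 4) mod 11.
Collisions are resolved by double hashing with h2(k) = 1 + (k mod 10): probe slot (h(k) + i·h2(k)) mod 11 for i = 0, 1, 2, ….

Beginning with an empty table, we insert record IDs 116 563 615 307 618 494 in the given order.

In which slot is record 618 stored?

0

116 hashes to 9; slot 9 is free => place at 9.
563 hashes to 2; slot 2 is free => place at 2.
615 hashes to 5; slot 5 is free => place at 5.
307 hashes to 5, h2=8; 5,2 taken => place at 10.
618 hashes to 2, h2=9; 2 taken => place at 0.
494 hashes to 5, h2=5; 5,10 taken => place at 4.
Table: [618, ∅, 563, ∅, 494, 615, ∅, ∅, ∅, 116, 307]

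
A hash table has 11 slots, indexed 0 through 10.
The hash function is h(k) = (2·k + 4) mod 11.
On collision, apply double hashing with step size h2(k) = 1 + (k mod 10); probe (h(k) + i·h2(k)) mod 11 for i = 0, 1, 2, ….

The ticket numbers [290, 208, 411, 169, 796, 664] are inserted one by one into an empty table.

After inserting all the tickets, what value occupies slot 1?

290 hashes to 1; slot 1 is free → place at 1.
208 hashes to 2; slot 2 is free → place at 2.
411 hashes to 1, h2=2; 1 taken → place at 3.
169 hashes to 1, h2=10; 1 taken → place at 0.
796 hashes to 1, h2=7; 1 taken → place at 8.
664 hashes to 1, h2=5; 1 taken → place at 6.
Table: [169, 290, 208, 411, ., ., 664, ., 796, ., .]

290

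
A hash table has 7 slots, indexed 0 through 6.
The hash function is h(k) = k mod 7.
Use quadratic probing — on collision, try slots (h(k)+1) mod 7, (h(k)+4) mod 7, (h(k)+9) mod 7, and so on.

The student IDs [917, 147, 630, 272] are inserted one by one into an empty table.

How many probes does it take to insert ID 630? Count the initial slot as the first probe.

917: h=0 => slot 0
147: h=0, probe 0,1 => slot 1
630: h=0, probe 0,1,4 => slot 4
272: h=6 => slot 6
Table: [917, 147, -, -, 630, -, 272]

3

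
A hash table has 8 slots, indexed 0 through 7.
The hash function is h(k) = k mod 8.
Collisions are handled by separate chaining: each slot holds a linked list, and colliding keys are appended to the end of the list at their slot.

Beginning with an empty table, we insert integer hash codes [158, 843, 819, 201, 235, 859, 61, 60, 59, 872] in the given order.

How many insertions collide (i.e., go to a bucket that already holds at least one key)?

158 -> bucket 6
843 -> bucket 3
819 -> bucket 3 (collision)
201 -> bucket 1
235 -> bucket 3 (collision)
859 -> bucket 3 (collision)
61 -> bucket 5
60 -> bucket 4
59 -> bucket 3 (collision)
872 -> bucket 0
Final buckets:
0: 872
1: 201
2: .
3: 843 -> 819 -> 235 -> 859 -> 59
4: 60
5: 61
6: 158
7: .

4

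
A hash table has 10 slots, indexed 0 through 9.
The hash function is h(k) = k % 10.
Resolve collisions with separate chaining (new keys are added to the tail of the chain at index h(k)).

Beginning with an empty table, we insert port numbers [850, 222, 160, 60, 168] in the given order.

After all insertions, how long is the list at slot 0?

3

850 → bucket 0
222 → bucket 2
160 → bucket 0 (collision)
60 → bucket 0 (collision)
168 → bucket 8
Final buckets:
0: 850 -> 160 -> 60
1: .
2: 222
3: .
4: .
5: .
6: .
7: .
8: 168
9: .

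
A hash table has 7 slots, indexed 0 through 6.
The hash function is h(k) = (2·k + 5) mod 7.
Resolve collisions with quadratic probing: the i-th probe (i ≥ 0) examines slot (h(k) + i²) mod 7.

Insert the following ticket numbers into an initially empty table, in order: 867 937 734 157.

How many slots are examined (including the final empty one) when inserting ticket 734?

867: h=3 => slot 3
937: h=3, probe 3,4 => slot 4
734: h=3, probe 3,4,0 => slot 0
157: h=4, probe 4,5 => slot 5
Table: [734, ∅, ∅, 867, 937, 157, ∅]

3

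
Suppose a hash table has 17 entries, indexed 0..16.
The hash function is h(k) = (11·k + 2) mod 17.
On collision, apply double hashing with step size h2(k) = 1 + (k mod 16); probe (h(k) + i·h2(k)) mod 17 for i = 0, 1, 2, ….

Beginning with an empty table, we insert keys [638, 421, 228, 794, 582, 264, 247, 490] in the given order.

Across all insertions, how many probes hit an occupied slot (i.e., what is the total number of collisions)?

638 hashes to 16; slot 16 is free → place at 16.
421 hashes to 9; slot 9 is free → place at 9.
228 hashes to 11; slot 11 is free → place at 11.
794 hashes to 15; slot 15 is free → place at 15.
582 hashes to 12; slot 12 is free → place at 12.
264 hashes to 16, h2=9; 16 taken → place at 8.
247 hashes to 16, h2=8; 16 taken → place at 7.
490 hashes to 3; slot 3 is free → place at 3.
Table: [., ., ., 490, ., ., ., 247, 264, 421, ., 228, 582, ., ., 794, 638]

2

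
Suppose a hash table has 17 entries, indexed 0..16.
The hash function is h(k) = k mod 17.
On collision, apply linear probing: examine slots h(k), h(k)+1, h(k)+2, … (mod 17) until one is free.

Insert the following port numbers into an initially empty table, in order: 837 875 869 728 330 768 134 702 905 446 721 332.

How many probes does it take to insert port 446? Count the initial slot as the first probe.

6

Insert 837: h=4, slot 4 empty -> index 4.
Insert 875: h=8, slot 8 empty -> index 8.
Insert 869: h=2, slot 2 empty -> index 2.
Insert 728: h=14, slot 14 empty -> index 14.
Insert 330: h=7, slot 7 empty -> index 7.
Insert 768: h=3, slot 3 empty -> index 3.
Insert 134: h=15, slot 15 empty -> index 15.
Insert 702: h=5, slot 5 empty -> index 5.
Insert 905: h=4, slots 4,5 occupied -> index 6.
Insert 446: h=4, slots 4,5,6,7,8 occupied -> index 9.
Insert 721: h=7, slots 7,8,9 occupied -> index 10.
Insert 332: h=9, slots 9,10 occupied -> index 11.
Table: [—, —, 869, 768, 837, 702, 905, 330, 875, 446, 721, 332, —, —, 728, 134, —]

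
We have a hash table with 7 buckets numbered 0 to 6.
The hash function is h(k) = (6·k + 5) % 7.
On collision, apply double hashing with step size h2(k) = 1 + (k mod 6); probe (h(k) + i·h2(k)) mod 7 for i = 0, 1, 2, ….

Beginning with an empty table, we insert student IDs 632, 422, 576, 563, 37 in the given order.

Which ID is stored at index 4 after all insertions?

576

632 hashes to 3; slot 3 is free → place at 3.
422 hashes to 3, h2=3; 3 taken → place at 6.
576 hashes to 3, h2=1; 3 taken → place at 4.
563 hashes to 2; slot 2 is free → place at 2.
37 hashes to 3, h2=2; 3 taken → place at 5.
Table: [∅, ∅, 563, 632, 576, 37, 422]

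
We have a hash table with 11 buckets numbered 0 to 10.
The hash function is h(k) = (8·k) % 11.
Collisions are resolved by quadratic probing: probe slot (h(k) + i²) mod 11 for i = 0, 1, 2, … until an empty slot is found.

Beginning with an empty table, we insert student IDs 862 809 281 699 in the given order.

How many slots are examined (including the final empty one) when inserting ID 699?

3

Insert 862: h=10, slot 10 empty → index 10.
Insert 809: h=4, slot 4 empty → index 4.
Insert 281: h=4, slot 4 occupied → index 5.
Insert 699: h=4, slots 4,5 occupied → index 8.
Table: [∅, ∅, ∅, ∅, 809, 281, ∅, ∅, 699, ∅, 862]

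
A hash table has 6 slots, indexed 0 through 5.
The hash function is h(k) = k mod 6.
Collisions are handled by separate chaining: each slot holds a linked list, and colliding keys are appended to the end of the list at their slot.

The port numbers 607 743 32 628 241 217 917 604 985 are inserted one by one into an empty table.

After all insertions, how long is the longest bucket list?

4

Insert 607: h=1, bucket 1 empty → new chain.
Insert 743: h=5, bucket 5 empty → new chain.
Insert 32: h=2, bucket 2 empty → new chain.
Insert 628: h=4, bucket 4 empty → new chain.
Insert 241: h=1, bucket 1 nonempty → append to chain.
Insert 217: h=1, bucket 1 nonempty → append to chain.
Insert 917: h=5, bucket 5 nonempty → append to chain.
Insert 604: h=4, bucket 4 nonempty → append to chain.
Insert 985: h=1, bucket 1 nonempty → append to chain.
Final buckets:
0: —
1: 607 -> 241 -> 217 -> 985
2: 32
3: —
4: 628 -> 604
5: 743 -> 917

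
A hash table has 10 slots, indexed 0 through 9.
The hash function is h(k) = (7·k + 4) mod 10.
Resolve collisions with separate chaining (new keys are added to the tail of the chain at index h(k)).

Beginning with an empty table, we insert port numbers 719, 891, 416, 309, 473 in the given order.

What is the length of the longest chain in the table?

719 -> bucket 7
891 -> bucket 1
416 -> bucket 6
309 -> bucket 7 (collision)
473 -> bucket 5
Final buckets:
0: .
1: 891
2: .
3: .
4: .
5: 473
6: 416
7: 719 -> 309
8: .
9: .

2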